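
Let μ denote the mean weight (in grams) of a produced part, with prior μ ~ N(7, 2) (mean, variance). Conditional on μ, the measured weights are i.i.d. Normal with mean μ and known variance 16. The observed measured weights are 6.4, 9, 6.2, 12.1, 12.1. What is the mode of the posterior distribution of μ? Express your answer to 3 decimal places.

μ̂_MAP = 7.831

n = 5; x̄ = (6.4 + 9 + 6.2 + 12.1 + 12.1)/5 = 45.8/5 = 9.16.
For a Normal prior and Normal likelihood with known variance, the posterior is Normal; its mode equals its mean, the precision-weighted average.
Prior precision 1/σ₀² = 1/2 = 0.5; data precision n/σ² = 5/16 = 0.3125.
μ̂ = (0.5·7 + 0.3125·9.16) / (0.5 + 0.3125) = 6.3625/0.8125 = 509/65 ≈ 7.831.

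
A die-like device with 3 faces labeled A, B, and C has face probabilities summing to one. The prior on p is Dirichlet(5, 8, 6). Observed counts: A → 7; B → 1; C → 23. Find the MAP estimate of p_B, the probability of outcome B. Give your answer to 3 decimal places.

MAP estimate of p_B = 0.170

The posterior is Dirichlet(αᵢ + nᵢ) = Dirichlet(12, 9, 29).
For a Dirichlet(a₁,…,a_K) with all aᵢ > 1, the mode has j-th component (aⱼ − 1)/(Σaᵢ − K).
Here Σaᵢ = 50 and K = 3, so p_B = (9 − 1)/(50 − 3) = 8/47 ≈ 0.170.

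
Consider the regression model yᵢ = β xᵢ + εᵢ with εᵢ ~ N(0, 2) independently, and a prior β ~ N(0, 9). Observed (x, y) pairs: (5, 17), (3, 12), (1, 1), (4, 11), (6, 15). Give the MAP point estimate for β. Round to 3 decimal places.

log p(β | y) = −Σ(yᵢ − βxᵢ)²/(2·2) − β²/(2·9) + const.
Setting the derivative to zero: Σxᵢ(yᵢ − βxᵢ)/2 − β/9 = 0, so β = Σxᵢyᵢ / (Σxᵢ² + σ²/τ²).
Σxᵢyᵢ = 5·17 + 3·12 + 1·1 + 4·11 + 6·15 = 256; Σxᵢ² = 87; σ²/τ² = 2/9.
β̂_MAP = 256 / (87 + 2/9) = 256/(785/9) = 2304/785 ≈ 2.935.

β̂_MAP = 2.935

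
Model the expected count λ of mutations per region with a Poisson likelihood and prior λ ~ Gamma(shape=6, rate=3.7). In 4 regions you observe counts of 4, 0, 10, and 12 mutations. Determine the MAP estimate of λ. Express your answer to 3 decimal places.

Σxᵢ = 4+0+10+12 = 26, with n = 4.
Posterior ∝ λ^5e^(−3.7λ) · λ^26e^(−4λ) = λ^31e^(−7.7λ), i.e. Gamma(shape=32, rate=7.7).
The mode of a Gamma(a, b) with a ≥ 1 (shape–rate) is (a−1)/b = 31/7.7 ≈ 4.026.

λ̂_MAP = 4.026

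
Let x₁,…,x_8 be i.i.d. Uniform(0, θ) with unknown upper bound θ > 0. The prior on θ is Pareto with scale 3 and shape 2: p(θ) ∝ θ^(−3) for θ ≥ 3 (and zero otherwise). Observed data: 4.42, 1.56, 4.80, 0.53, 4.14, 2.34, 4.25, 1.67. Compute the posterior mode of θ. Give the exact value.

θ̂_MAP = 4.80

The Uniform(0, θ) likelihood is θ^(−n) for θ ≥ max(xᵢ), zero otherwise. Here max(xᵢ) = 4.80.
Posterior ∝ θ^(−3) · θ^(−8) = θ^(−11) on θ ≥ max(3, 4.80) = 4.80.
This density is strictly decreasing in θ, so the posterior mode lies at the lower boundary of the support.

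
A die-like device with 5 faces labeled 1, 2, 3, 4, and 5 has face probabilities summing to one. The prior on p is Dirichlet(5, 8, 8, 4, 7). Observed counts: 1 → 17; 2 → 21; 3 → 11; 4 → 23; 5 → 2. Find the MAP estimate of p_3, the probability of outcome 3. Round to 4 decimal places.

The posterior is Dirichlet(αᵢ + nᵢ) = Dirichlet(22, 29, 19, 27, 9).
For a Dirichlet(a₁,…,a_K) with all aᵢ > 1, the mode has j-th component (aⱼ − 1)/(Σaᵢ − K).
Here Σaᵢ = 106 and K = 5, so p_3 = (19 − 1)/(106 − 5) = 18/101 ≈ 0.1782.

MAP estimate: 0.1782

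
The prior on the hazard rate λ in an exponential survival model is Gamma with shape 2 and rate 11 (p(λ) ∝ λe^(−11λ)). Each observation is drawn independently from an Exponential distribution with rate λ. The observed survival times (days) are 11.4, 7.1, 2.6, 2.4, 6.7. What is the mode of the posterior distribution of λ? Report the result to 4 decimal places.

The Exponential(rate=λ) likelihood is ∝ λ^n e^(−λΣtᵢ). Here n = 5 and Σtᵢ = 11.4 + 7.1 + 2.6 + 2.4 + 6.7 = 30.2.
Posterior ∝ λe^(−11λ) · λ^5e^(−30.2λ) = λ^6e^(−41.2λ), i.e. Gamma(7, 41.2).
Mode = (a−1)/b = 6/41.2 ≈ 0.1456.

λ̂_MAP = 0.1456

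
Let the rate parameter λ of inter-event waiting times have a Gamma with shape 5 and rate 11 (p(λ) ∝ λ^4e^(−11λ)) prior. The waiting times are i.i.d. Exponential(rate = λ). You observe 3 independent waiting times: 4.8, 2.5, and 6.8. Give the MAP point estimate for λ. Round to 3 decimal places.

λ̂_MAP = 0.279

The Exponential(rate=λ) likelihood is ∝ λ^n e^(−λΣtᵢ). Here n = 3 and Σtᵢ = 4.8 + 2.5 + 6.8 = 14.1.
Posterior ∝ λ^4e^(−11λ) · λ^3e^(−14.1λ) = λ^7e^(−25.1λ), i.e. Gamma(8, 25.1).
Mode = (a−1)/b = 7/25.1 ≈ 0.279.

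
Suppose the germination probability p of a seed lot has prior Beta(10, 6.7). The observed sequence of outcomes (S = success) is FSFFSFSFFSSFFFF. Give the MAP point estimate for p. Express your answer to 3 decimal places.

Prior: Beta(10, 6.7).
Data: 5 successes in 15 trials (from the sequence). The binomial likelihood contributes p^5(1−p)^10, so the posterior is Beta(10+5, 6.7+10) = Beta(15, 16.7).
For Beta(a, b) with a, b > 1 the mode is (a−1)/(a+b−2) = 14/29.7 ≈ 0.471.

p̂_MAP = 0.471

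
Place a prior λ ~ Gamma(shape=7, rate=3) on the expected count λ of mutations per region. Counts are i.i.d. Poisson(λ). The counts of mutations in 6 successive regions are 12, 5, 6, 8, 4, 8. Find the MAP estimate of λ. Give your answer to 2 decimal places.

λ̂_MAP = 5.44

Σxᵢ = 12+5+6+8+4+8 = 43, with n = 6.
Posterior ∝ λ^6e^(−3λ) · λ^43e^(−6λ) = λ^49e^(−9λ), i.e. Gamma(shape=50, rate=9).
The mode of a Gamma(a, b) with a ≥ 1 (shape–rate) is (a−1)/b = 49/9 ≈ 5.44.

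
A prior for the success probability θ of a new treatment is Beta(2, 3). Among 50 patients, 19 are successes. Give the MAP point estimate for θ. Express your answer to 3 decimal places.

θ̂_MAP = 0.377

Prior: Beta(2, 3).
Data: 19 successes in 50 trials. The binomial likelihood contributes θ^19(1−θ)^31, so the posterior is Beta(2+19, 3+31) = Beta(21, 34).
For Beta(a, b) with a, b > 1 the mode is (a−1)/(a+b−2) = 20/53 ≈ 0.377.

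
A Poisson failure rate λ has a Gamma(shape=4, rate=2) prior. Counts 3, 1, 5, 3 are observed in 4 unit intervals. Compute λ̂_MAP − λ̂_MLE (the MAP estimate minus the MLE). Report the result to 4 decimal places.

MAP − MLE = -0.5000

Σxᵢ = 12. Posterior is Gamma(16, 6); MAP = (16−1)/6 = 15/6 ≈ 2.50000.
MLE = x̄ = 12/4 ≈ 3.00000.
Difference = 15/6 − 12/4 = -1/2 ≈ -0.5000.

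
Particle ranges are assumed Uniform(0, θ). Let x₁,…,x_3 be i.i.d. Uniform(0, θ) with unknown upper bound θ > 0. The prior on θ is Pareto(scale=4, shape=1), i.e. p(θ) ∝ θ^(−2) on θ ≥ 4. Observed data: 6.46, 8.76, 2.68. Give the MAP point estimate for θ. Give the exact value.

θ̂_MAP = 8.76

The Uniform(0, θ) likelihood is θ^(−n) for θ ≥ max(xᵢ), zero otherwise. Here max(xᵢ) = 8.76.
Posterior ∝ θ^(−2) · θ^(−3) = θ^(−5) on θ ≥ max(4, 8.76) = 8.76.
This density is strictly decreasing in θ, so the posterior mode lies at the lower boundary of the support.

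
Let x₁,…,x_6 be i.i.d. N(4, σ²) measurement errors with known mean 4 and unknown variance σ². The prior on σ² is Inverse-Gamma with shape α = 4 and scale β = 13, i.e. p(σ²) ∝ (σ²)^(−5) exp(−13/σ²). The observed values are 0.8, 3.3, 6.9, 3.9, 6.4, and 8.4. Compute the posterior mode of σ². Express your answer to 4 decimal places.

Sum of squared deviations about the known mean: SS = (0.8−4)² + (3.3−4)² + (6.9−4)² + (3.9−4)² + (6.4−4)² + (8.4−4)² = 44.27.
The Normal likelihood contributes (σ²)^(−n/2) exp(−SS/(2σ²)), so the posterior is Inverse-Gamma(α + n/2, β + SS/2) = Inverse-Gamma(7, 35.135).
The mode of Inverse-Gamma(a, b) is b/(a+1) = 35.135/8 ≈ 4.3919.

σ̂²_MAP = 4.3919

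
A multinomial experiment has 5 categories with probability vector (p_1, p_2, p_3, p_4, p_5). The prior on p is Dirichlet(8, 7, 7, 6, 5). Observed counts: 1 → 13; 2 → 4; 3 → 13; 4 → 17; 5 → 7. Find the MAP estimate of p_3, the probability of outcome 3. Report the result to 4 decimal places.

The posterior is Dirichlet(αᵢ + nᵢ) = Dirichlet(21, 11, 20, 23, 12).
For a Dirichlet(a₁,…,a_K) with all aᵢ > 1, the mode has j-th component (aⱼ − 1)/(Σaᵢ − K).
Here Σaᵢ = 87 and K = 5, so p_3 = (20 − 1)/(87 − 5) = 19/82 ≈ 0.2317.

MAP estimate: 0.2317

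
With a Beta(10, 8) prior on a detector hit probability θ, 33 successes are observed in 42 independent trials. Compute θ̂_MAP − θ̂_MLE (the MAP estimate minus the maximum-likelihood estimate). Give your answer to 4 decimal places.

MAP − MLE = -0.0616

Posterior is Beta(43, 17); MAP = (43−1)/(60−2) = 42/58 ≈ 0.72414.
MLE ignores the prior: θ̂_MLE = k/n = 33/42 ≈ 0.78571.
Difference = 42/58 − 33/42 = -25/406 ≈ -0.0616.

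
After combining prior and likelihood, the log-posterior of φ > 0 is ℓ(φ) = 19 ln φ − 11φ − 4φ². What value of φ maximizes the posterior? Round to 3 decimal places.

ℓ'(φ) = 19/φ − 11 − 8φ. Setting this to zero and multiplying by φ: 8φ² + 11φ − 19 = 0.
φ = (−11 + √(11² + 4·8·19)) / (2·8) = (−11 + √729) / 16 = (−11 + 27)/16 = 1.
ℓ''(φ) = −19/φ² − 8 < 0, confirming a maximum.

φ̂_MAP = 1.000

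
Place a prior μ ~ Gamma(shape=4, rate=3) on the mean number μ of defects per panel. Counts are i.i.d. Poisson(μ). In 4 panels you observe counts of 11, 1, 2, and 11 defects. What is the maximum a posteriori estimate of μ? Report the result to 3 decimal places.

μ̂_MAP = 4.000

Σxᵢ = 11+1+2+11 = 25, with n = 4.
Posterior ∝ μ^3e^(−3μ) · μ^25e^(−4μ) = μ^28e^(−7μ), i.e. Gamma(shape=29, rate=7).
The mode of a Gamma(a, b) with a ≥ 1 (shape–rate) is (a−1)/b = 28/7 ≈ 4.000.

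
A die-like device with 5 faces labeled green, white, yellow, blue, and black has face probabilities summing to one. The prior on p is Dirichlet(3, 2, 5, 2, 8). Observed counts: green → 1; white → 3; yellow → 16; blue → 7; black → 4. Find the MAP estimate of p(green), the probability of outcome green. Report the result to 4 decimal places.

MAP estimate of p(green) = 0.0652

The posterior is Dirichlet(αᵢ + nᵢ) = Dirichlet(4, 5, 21, 9, 12).
For a Dirichlet(a₁,…,a_K) with all aᵢ > 1, the mode has j-th component (aⱼ − 1)/(Σaᵢ − K).
Here Σaᵢ = 51 and K = 5, so p(green) = (4 − 1)/(51 − 5) = 3/46 ≈ 0.0652.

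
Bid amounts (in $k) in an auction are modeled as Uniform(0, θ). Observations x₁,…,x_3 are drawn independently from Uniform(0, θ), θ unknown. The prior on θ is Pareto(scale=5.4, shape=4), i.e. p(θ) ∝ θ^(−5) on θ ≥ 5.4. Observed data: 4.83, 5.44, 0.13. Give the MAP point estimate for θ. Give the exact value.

θ̂_MAP = 5.44

The Uniform(0, θ) likelihood is θ^(−n) for θ ≥ max(xᵢ), zero otherwise. Here max(xᵢ) = 5.44.
Posterior ∝ θ^(−5) · θ^(−3) = θ^(−8) on θ ≥ max(5.4, 5.44) = 5.44.
This density is strictly decreasing in θ, so the posterior mode lies at the lower boundary of the support.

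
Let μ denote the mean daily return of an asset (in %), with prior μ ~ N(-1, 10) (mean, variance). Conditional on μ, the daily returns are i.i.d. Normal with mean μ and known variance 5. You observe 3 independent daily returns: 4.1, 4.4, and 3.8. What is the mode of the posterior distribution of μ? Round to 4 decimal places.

μ̂_MAP = 3.3714

n = 3; x̄ = (4.1 + 4.4 + 3.8)/3 = 12.3/3 = 4.1.
For a Normal prior and Normal likelihood with known variance, the posterior is Normal; its mode equals its mean, the precision-weighted average.
Prior precision 1/σ₀² = 1/10 = 0.1; data precision n/σ² = 3/5 = 0.6.
μ̂ = (0.1·(-1) + 0.6·4.1) / (0.1 + 0.6) = 2.36/0.7 = 118/35 ≈ 3.3714.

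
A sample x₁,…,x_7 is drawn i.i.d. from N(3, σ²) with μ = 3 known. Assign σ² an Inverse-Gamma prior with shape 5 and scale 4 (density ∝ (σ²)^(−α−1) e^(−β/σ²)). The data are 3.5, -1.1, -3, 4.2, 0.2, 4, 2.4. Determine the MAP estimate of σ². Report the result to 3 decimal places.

Sum of squared deviations about the known mean: SS = (3.5−3)² + (-1.1−3)² + (-3−3)² + (4.2−3)² + (0.2−3)² + (4−3)² + (2.4−3)² = 63.7.
The Normal likelihood contributes (σ²)^(−n/2) exp(−SS/(2σ²)), so the posterior is Inverse-Gamma(α + n/2, β + SS/2) = Inverse-Gamma(8.5, 35.85).
The mode of Inverse-Gamma(a, b) is b/(a+1) = 35.85/9.5 ≈ 3.774.

σ̂²_MAP = 3.774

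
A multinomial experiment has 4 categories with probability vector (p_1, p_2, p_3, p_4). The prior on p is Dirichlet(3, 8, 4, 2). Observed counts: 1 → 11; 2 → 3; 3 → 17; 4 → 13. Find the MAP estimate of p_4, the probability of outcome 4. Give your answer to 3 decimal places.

The posterior is Dirichlet(αᵢ + nᵢ) = Dirichlet(14, 11, 21, 15).
For a Dirichlet(a₁,…,a_K) with all aᵢ > 1, the mode has j-th component (aⱼ − 1)/(Σaᵢ − K).
Here Σaᵢ = 61 and K = 4, so p_4 = (15 − 1)/(61 − 4) = 14/57 ≈ 0.246.

MAP estimate: 0.246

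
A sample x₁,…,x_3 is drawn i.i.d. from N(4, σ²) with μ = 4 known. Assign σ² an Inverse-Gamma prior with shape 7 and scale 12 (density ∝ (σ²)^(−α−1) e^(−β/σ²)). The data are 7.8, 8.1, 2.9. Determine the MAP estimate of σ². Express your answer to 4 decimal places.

Sum of squared deviations about the known mean: SS = (7.8−4)² + (8.1−4)² + (2.9−4)² = 32.46.
The Normal likelihood contributes (σ²)^(−n/2) exp(−SS/(2σ²)), so the posterior is Inverse-Gamma(α + n/2, β + SS/2) = Inverse-Gamma(8.5, 28.23).
The mode of Inverse-Gamma(a, b) is b/(a+1) = 28.23/9.5 ≈ 2.9716.

σ̂²_MAP = 2.9716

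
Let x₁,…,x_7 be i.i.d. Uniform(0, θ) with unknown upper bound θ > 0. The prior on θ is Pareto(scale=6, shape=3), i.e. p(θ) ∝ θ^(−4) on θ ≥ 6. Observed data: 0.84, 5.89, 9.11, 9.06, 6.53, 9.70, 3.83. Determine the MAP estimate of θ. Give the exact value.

The Uniform(0, θ) likelihood is θ^(−n) for θ ≥ max(xᵢ), zero otherwise. Here max(xᵢ) = 9.70.
Posterior ∝ θ^(−4) · θ^(−7) = θ^(−11) on θ ≥ max(6, 9.70) = 9.70.
This density is strictly decreasing in θ, so the posterior mode lies at the lower boundary of the support.

θ̂_MAP = 9.70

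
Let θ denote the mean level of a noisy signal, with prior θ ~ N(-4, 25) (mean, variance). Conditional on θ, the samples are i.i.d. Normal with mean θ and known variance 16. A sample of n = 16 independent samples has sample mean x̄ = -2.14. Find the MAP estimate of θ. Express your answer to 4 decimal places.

θ̂_MAP = -2.2115

n = 16, x̄ = -2.14.
For a Normal prior and Normal likelihood with known variance, the posterior is Normal; its mode equals its mean, the precision-weighted average.
Prior precision 1/σ₀² = 1/25 = 0.04; data precision n/σ² = 16/16 = 1.
θ̂ = (0.04·(-4) + 1·(-2.14)) / (0.04 + 1) = (-2.3)/1.04 = -115/52 ≈ -2.2115.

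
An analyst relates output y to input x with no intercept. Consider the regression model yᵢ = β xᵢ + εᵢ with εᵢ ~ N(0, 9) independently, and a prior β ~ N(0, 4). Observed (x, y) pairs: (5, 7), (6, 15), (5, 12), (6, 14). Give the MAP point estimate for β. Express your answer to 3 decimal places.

log p(β | y) = −Σ(yᵢ − βxᵢ)²/(2·9) − β²/(2·4) + const.
Setting the derivative to zero: Σxᵢ(yᵢ − βxᵢ)/9 − β/4 = 0, so β = Σxᵢyᵢ / (Σxᵢ² + σ²/τ²).
Σxᵢyᵢ = 5·7 + 6·15 + 5·12 + 6·14 = 269; Σxᵢ² = 122; σ²/τ² = 2.25.
β̂_MAP = 269 / (122 + 2.25) = 269/124.25 ≈ 2.165.

β̂_MAP = 2.165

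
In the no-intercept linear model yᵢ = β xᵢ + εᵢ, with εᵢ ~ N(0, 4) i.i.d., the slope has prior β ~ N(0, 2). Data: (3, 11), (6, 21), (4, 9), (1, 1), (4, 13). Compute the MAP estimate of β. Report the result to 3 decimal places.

log p(β | y) = −Σ(yᵢ − βxᵢ)²/(2·4) − β²/(2·2) + const.
Setting the derivative to zero: Σxᵢ(yᵢ − βxᵢ)/4 − β/2 = 0, so β = Σxᵢyᵢ / (Σxᵢ² + σ²/τ²).
Σxᵢyᵢ = 3·11 + 6·21 + 4·9 + 1·1 + 4·13 = 248; Σxᵢ² = 78; σ²/τ² = 2.
β̂_MAP = 248 / (78 + 2) = 248/80 ≈ 3.100.

β̂_MAP = 3.100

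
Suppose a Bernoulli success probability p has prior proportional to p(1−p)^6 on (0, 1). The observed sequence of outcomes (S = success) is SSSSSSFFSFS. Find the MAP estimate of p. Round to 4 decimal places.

The prior density ∝ p(1−p)^6 is the kernel of Beta(2, 7).
Data: 8 successes in 11 trials (from the sequence). The binomial likelihood contributes p^8(1−p)^3, so the posterior is Beta(2+8, 7+3) = Beta(10, 10).
For Beta(a, b) with a, b > 1 the mode is (a−1)/(a+b−2) = 9/18 ≈ 0.5000.

p̂_MAP = 0.5000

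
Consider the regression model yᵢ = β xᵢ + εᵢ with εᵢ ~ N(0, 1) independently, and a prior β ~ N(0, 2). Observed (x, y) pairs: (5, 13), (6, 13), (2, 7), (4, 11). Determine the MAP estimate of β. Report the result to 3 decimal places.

log p(β | y) = −Σ(yᵢ − βxᵢ)²/(2·1) − β²/(2·2) + const.
Setting the derivative to zero: Σxᵢ(yᵢ − βxᵢ)/1 − β/2 = 0, so β = Σxᵢyᵢ / (Σxᵢ² + σ²/τ²).
Σxᵢyᵢ = 5·13 + 6·13 + 2·7 + 4·11 = 201; Σxᵢ² = 81; σ²/τ² = 0.5.
β̂_MAP = 201 / (81 + 0.5) = 201/81.5 ≈ 2.466.

β̂_MAP = 2.466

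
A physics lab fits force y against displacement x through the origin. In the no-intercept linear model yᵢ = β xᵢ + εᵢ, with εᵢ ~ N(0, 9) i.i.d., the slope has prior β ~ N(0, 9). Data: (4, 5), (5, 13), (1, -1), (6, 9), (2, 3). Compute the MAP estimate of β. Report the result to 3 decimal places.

β̂_MAP = 1.735

log p(β | y) = −Σ(yᵢ − βxᵢ)²/(2·9) − β²/(2·9) + const.
Setting the derivative to zero: Σxᵢ(yᵢ − βxᵢ)/9 − β/9 = 0, so β = Σxᵢyᵢ / (Σxᵢ² + σ²/τ²).
Σxᵢyᵢ = 4·5 + 5·13 + 1·(-1) + 6·9 + 2·3 = 144; Σxᵢ² = 82; σ²/τ² = 1.
β̂_MAP = 144 / (82 + 1) = 144/83 ≈ 1.735.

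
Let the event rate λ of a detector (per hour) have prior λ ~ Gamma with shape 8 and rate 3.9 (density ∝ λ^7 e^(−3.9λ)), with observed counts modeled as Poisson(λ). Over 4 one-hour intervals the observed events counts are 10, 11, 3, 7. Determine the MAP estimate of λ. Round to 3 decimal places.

Σxᵢ = 10+11+3+7 = 31, with n = 4.
Posterior ∝ λ^7e^(−3.9λ) · λ^31e^(−4λ) = λ^38e^(−7.9λ), i.e. Gamma(shape=39, rate=7.9).
The mode of a Gamma(a, b) with a ≥ 1 (shape–rate) is (a−1)/b = 38/7.9 ≈ 4.810.

λ̂_MAP = 4.810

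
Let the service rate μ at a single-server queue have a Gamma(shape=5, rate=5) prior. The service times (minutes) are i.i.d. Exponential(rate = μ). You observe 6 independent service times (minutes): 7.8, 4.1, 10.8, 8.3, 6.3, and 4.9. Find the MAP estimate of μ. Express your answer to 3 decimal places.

The Exponential(rate=μ) likelihood is ∝ μ^n e^(−μΣtᵢ). Here n = 6 and Σtᵢ = 7.8 + 4.1 + 10.8 + 8.3 + 6.3 + 4.9 = 42.2.
Posterior ∝ μ^4e^(−5μ) · μ^6e^(−42.2μ) = μ^10e^(−47.2μ), i.e. Gamma(11, 47.2).
Mode = (a−1)/b = 10/47.2 ≈ 0.212.

μ̂_MAP = 0.212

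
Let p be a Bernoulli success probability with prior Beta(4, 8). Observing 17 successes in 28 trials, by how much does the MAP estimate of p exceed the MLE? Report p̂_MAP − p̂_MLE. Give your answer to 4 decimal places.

Posterior is Beta(21, 19); MAP = (21−1)/(40−2) = 20/38 ≈ 0.52632.
MLE ignores the prior: p̂_MLE = k/n = 17/28 ≈ 0.60714.
Difference = 20/38 − 17/28 = -43/532 ≈ -0.0808.

MAP − MLE = -0.0808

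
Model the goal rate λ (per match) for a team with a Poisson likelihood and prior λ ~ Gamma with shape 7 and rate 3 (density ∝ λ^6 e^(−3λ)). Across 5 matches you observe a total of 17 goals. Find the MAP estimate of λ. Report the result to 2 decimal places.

λ̂_MAP = 2.88

Σxᵢ = 17, n = 5.
Posterior ∝ λ^6e^(−3λ) · λ^17e^(−5λ) = λ^23e^(−8λ), i.e. Gamma(shape=24, rate=8).
The mode of a Gamma(a, b) with a ≥ 1 (shape–rate) is (a−1)/b = 23/8 ≈ 2.88.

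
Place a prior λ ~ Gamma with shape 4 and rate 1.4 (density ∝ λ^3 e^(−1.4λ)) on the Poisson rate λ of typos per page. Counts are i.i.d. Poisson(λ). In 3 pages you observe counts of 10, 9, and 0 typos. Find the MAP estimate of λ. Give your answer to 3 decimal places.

λ̂_MAP = 5.000

Σxᵢ = 10+9+0 = 19, with n = 3.
Posterior ∝ λ^3e^(−1.4λ) · λ^19e^(−3λ) = λ^22e^(−4.4λ), i.e. Gamma(shape=23, rate=4.4).
The mode of a Gamma(a, b) with a ≥ 1 (shape–rate) is (a−1)/b = 22/4.4 ≈ 5.000.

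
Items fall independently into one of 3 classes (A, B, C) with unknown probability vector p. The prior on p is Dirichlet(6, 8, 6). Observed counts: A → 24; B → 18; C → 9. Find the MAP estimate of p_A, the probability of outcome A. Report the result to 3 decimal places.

The posterior is Dirichlet(αᵢ + nᵢ) = Dirichlet(30, 26, 15).
For a Dirichlet(a₁,…,a_K) with all aᵢ > 1, the mode has j-th component (aⱼ − 1)/(Σaᵢ − K).
Here Σaᵢ = 71 and K = 3, so p_A = (30 − 1)/(71 − 3) = 29/68 ≈ 0.426.

MAP estimate of p_A = 0.426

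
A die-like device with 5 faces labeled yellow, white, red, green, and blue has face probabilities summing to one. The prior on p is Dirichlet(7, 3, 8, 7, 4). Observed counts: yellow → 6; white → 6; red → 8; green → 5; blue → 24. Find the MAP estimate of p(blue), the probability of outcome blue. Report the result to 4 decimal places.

The posterior is Dirichlet(αᵢ + nᵢ) = Dirichlet(13, 9, 16, 12, 28).
For a Dirichlet(a₁,…,a_K) with all aᵢ > 1, the mode has j-th component (aⱼ − 1)/(Σaᵢ − K).
Here Σaᵢ = 78 and K = 5, so p(blue) = (28 − 1)/(78 − 5) = 27/73 ≈ 0.3699.

MAP estimate of p(blue) = 0.3699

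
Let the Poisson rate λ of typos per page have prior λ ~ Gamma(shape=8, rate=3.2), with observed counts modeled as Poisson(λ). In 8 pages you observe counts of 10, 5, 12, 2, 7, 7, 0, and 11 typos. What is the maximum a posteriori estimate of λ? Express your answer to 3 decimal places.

λ̂_MAP = 5.446

Σxᵢ = 10+5+12+2+7+7+0+11 = 54, with n = 8.
Posterior ∝ λ^7e^(−3.2λ) · λ^54e^(−8λ) = λ^61e^(−11.2λ), i.e. Gamma(shape=62, rate=11.2).
The mode of a Gamma(a, b) with a ≥ 1 (shape–rate) is (a−1)/b = 61/11.2 ≈ 5.446.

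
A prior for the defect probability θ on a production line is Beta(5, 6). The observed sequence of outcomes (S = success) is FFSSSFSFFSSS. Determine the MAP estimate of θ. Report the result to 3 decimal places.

θ̂_MAP = 0.524

Prior: Beta(5, 6).
Data: 7 successes in 12 trials (from the sequence). The binomial likelihood contributes θ^7(1−θ)^5, so the posterior is Beta(5+7, 6+5) = Beta(12, 11).
For Beta(a, b) with a, b > 1 the mode is (a−1)/(a+b−2) = 11/21 ≈ 0.524.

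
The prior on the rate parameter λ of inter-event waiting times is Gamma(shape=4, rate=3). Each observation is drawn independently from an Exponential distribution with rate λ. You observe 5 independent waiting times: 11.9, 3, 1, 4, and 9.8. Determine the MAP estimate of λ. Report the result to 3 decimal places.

λ̂_MAP = 0.245

The Exponential(rate=λ) likelihood is ∝ λ^n e^(−λΣtᵢ). Here n = 5 and Σtᵢ = 11.9 + 3 + 1 + 4 + 9.8 = 29.7.
Posterior ∝ λ^3e^(−3λ) · λ^5e^(−29.7λ) = λ^8e^(−32.7λ), i.e. Gamma(9, 32.7).
Mode = (a−1)/b = 8/32.7 ≈ 0.245.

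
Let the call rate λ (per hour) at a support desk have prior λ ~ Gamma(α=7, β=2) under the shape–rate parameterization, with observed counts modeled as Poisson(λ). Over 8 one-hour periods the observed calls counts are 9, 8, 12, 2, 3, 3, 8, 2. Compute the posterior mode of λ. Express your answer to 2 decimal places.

Σxᵢ = 9+8+12+2+3+3+8+2 = 47, with n = 8.
Posterior ∝ λ^6e^(−2λ) · λ^47e^(−8λ) = λ^53e^(−10λ), i.e. Gamma(shape=54, rate=10).
The mode of a Gamma(a, b) with a ≥ 1 (shape–rate) is (a−1)/b = 53/10 ≈ 5.30.

λ̂_MAP = 5.30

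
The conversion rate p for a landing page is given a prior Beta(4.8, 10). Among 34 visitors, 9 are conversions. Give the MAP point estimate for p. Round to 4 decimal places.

p̂_MAP = 0.2735

Prior: Beta(4.8, 10).
Data: 9 successes in 34 trials. The binomial likelihood contributes p^9(1−p)^25, so the posterior is Beta(4.8+9, 10+25) = Beta(13.8, 35).
For Beta(a, b) with a, b > 1 the mode is (a−1)/(a+b−2) = 12.8/46.8 ≈ 0.2735.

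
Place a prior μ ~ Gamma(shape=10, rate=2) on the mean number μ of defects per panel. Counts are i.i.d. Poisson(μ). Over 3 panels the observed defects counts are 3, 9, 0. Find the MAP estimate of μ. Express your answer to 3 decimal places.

μ̂_MAP = 4.200

Σxᵢ = 3+9+0 = 12, with n = 3.
Posterior ∝ μ^9e^(−2μ) · μ^12e^(−3μ) = μ^21e^(−5μ), i.e. Gamma(shape=22, rate=5).
The mode of a Gamma(a, b) with a ≥ 1 (shape–rate) is (a−1)/b = 21/5 ≈ 4.200.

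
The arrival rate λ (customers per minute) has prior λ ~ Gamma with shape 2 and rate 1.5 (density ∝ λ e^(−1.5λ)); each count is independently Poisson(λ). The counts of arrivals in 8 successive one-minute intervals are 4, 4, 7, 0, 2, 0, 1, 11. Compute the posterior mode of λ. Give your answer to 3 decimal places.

λ̂_MAP = 3.158

Σxᵢ = 4+4+7+0+2+0+1+11 = 29, with n = 8.
Posterior ∝ λe^(−1.5λ) · λ^29e^(−8λ) = λ^30e^(−9.5λ), i.e. Gamma(shape=31, rate=9.5).
The mode of a Gamma(a, b) with a ≥ 1 (shape–rate) is (a−1)/b = 30/9.5 ≈ 3.158.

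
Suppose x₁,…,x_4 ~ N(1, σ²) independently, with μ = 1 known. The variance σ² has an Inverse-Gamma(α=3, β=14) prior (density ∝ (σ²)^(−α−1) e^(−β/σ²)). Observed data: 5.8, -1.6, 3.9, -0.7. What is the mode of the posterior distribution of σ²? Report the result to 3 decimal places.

Sum of squared deviations about the known mean: SS = (5.8−1)² + (-1.6−1)² + (3.9−1)² + (-0.7−1)² = 41.1.
The Normal likelihood contributes (σ²)^(−n/2) exp(−SS/(2σ²)), so the posterior is Inverse-Gamma(α + n/2, β + SS/2) = Inverse-Gamma(5, 34.55).
The mode of Inverse-Gamma(a, b) is b/(a+1) = 34.55/6 ≈ 5.758.

σ̂²_MAP = 5.758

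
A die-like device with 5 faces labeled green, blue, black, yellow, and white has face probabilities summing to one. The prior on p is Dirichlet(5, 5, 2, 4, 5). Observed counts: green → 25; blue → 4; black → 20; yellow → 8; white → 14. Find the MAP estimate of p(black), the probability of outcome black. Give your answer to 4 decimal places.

MAP estimate of p(black) = 0.2414

The posterior is Dirichlet(αᵢ + nᵢ) = Dirichlet(30, 9, 22, 12, 19).
For a Dirichlet(a₁,…,a_K) with all aᵢ > 1, the mode has j-th component (aⱼ − 1)/(Σaᵢ − K).
Here Σaᵢ = 92 and K = 5, so p(black) = (22 − 1)/(92 − 5) = 21/87 ≈ 0.2414.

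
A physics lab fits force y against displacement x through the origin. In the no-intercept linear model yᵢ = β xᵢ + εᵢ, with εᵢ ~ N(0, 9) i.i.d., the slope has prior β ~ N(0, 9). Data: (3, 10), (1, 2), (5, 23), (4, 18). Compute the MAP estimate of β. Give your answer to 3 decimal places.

β̂_MAP = 4.212

log p(β | y) = −Σ(yᵢ − βxᵢ)²/(2·9) − β²/(2·9) + const.
Setting the derivative to zero: Σxᵢ(yᵢ − βxᵢ)/9 − β/9 = 0, so β = Σxᵢyᵢ / (Σxᵢ² + σ²/τ²).
Σxᵢyᵢ = 3·10 + 1·2 + 5·23 + 4·18 = 219; Σxᵢ² = 51; σ²/τ² = 1.
β̂_MAP = 219 / (51 + 1) = 219/52 ≈ 4.212.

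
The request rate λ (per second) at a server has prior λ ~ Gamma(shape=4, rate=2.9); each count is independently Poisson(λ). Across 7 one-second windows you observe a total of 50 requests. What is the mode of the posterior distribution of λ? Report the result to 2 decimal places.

λ̂_MAP = 5.35

Σxᵢ = 50, n = 7.
Posterior ∝ λ^3e^(−2.9λ) · λ^50e^(−7λ) = λ^53e^(−9.9λ), i.e. Gamma(shape=54, rate=9.9).
The mode of a Gamma(a, b) with a ≥ 1 (shape–rate) is (a−1)/b = 53/9.9 ≈ 5.35.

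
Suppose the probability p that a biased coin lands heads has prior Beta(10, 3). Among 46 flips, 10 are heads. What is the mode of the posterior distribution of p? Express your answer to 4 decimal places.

p̂_MAP = 0.3333

Prior: Beta(10, 3).
Data: 10 successes in 46 trials. The binomial likelihood contributes p^10(1−p)^36, so the posterior is Beta(10+10, 3+36) = Beta(20, 39).
For Beta(a, b) with a, b > 1 the mode is (a−1)/(a+b−2) = 19/57 ≈ 0.3333.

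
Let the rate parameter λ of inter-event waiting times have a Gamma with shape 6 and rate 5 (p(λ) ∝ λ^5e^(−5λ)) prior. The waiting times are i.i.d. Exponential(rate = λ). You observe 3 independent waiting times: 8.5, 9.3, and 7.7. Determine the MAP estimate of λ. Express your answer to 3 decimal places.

λ̂_MAP = 0.262

The Exponential(rate=λ) likelihood is ∝ λ^n e^(−λΣtᵢ). Here n = 3 and Σtᵢ = 8.5 + 9.3 + 7.7 = 25.5.
Posterior ∝ λ^5e^(−5λ) · λ^3e^(−25.5λ) = λ^8e^(−30.5λ), i.e. Gamma(9, 30.5).
Mode = (a−1)/b = 8/30.5 ≈ 0.262.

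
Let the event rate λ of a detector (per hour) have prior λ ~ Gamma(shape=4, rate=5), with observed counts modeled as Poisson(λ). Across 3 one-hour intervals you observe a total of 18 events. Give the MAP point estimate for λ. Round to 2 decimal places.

Σxᵢ = 18, n = 3.
Posterior ∝ λ^3e^(−5λ) · λ^18e^(−3λ) = λ^21e^(−8λ), i.e. Gamma(shape=22, rate=8).
The mode of a Gamma(a, b) with a ≥ 1 (shape–rate) is (a−1)/b = 21/8 ≈ 2.63.

λ̂_MAP = 2.63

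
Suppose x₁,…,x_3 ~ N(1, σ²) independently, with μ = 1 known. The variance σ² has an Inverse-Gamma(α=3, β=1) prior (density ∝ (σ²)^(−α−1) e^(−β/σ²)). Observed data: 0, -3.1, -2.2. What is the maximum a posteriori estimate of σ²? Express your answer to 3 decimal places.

Sum of squared deviations about the known mean: SS = (0−1)² + (-3.1−1)² + (-2.2−1)² = 28.05.
The Normal likelihood contributes (σ²)^(−n/2) exp(−SS/(2σ²)), so the posterior is Inverse-Gamma(α + n/2, β + SS/2) = Inverse-Gamma(4.5, 15.025).
The mode of Inverse-Gamma(a, b) is b/(a+1) = 15.025/5.5 ≈ 2.732.

σ̂²_MAP = 2.732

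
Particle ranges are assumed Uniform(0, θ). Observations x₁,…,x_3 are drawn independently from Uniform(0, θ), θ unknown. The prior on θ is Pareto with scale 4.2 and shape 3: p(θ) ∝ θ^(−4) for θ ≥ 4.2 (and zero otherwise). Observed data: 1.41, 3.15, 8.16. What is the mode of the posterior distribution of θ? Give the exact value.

θ̂_MAP = 8.16

The Uniform(0, θ) likelihood is θ^(−n) for θ ≥ max(xᵢ), zero otherwise. Here max(xᵢ) = 8.16.
Posterior ∝ θ^(−4) · θ^(−3) = θ^(−7) on θ ≥ max(4.2, 8.16) = 8.16.
This density is strictly decreasing in θ, so the posterior mode lies at the lower boundary of the support.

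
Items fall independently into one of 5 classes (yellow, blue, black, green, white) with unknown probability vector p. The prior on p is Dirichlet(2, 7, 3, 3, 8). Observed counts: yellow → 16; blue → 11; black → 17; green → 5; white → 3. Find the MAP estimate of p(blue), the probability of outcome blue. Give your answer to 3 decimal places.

MAP estimate of p(blue) = 0.243

The posterior is Dirichlet(αᵢ + nᵢ) = Dirichlet(18, 18, 20, 8, 11).
For a Dirichlet(a₁,…,a_K) with all aᵢ > 1, the mode has j-th component (aⱼ − 1)/(Σaᵢ − K).
Here Σaᵢ = 75 and K = 5, so p(blue) = (18 − 1)/(75 − 5) = 17/70 ≈ 0.243.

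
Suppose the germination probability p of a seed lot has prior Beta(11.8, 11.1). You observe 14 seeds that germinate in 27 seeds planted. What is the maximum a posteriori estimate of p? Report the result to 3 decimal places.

Prior: Beta(11.8, 11.1).
Data: 14 successes in 27 trials. The binomial likelihood contributes p^14(1−p)^13, so the posterior is Beta(11.8+14, 11.1+13) = Beta(25.8, 24.1).
For Beta(a, b) with a, b > 1 the mode is (a−1)/(a+b−2) = 24.8/47.9 ≈ 0.518.

p̂_MAP = 0.518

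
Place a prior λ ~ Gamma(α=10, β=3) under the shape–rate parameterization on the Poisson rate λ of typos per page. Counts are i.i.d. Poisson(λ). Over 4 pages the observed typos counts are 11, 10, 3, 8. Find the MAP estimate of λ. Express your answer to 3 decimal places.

λ̂_MAP = 5.857

Σxᵢ = 11+10+3+8 = 32, with n = 4.
Posterior ∝ λ^9e^(−3λ) · λ^32e^(−4λ) = λ^41e^(−7λ), i.e. Gamma(shape=42, rate=7).
The mode of a Gamma(a, b) with a ≥ 1 (shape–rate) is (a−1)/b = 41/7 ≈ 5.857.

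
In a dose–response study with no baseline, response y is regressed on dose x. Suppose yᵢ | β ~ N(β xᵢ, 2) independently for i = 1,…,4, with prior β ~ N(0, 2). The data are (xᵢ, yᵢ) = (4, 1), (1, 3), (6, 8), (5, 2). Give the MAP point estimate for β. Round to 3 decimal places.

log p(β | y) = −Σ(yᵢ − βxᵢ)²/(2·2) − β²/(2·2) + const.
Setting the derivative to zero: Σxᵢ(yᵢ − βxᵢ)/2 − β/2 = 0, so β = Σxᵢyᵢ / (Σxᵢ² + σ²/τ²).
Σxᵢyᵢ = 4·1 + 1·3 + 6·8 + 5·2 = 65; Σxᵢ² = 78; σ²/τ² = 1.
β̂_MAP = 65 / (78 + 1) = 65/79 ≈ 0.823.

β̂_MAP = 0.823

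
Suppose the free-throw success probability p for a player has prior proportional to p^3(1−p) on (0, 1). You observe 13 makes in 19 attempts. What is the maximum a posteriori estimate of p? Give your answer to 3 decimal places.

p̂_MAP = 0.696

The prior density ∝ p^3(1−p)^1 is the kernel of Beta(4, 2).
Data: 13 successes in 19 trials. The binomial likelihood contributes p^13(1−p)^6, so the posterior is Beta(4+13, 2+6) = Beta(17, 8).
For Beta(a, b) with a, b > 1 the mode is (a−1)/(a+b−2) = 16/23 ≈ 0.696.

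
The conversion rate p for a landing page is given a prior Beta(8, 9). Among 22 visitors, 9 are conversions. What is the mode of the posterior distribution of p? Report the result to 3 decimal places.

Prior: Beta(8, 9).
Data: 9 successes in 22 trials. The binomial likelihood contributes p^9(1−p)^13, so the posterior is Beta(8+9, 9+13) = Beta(17, 22).
For Beta(a, b) with a, b > 1 the mode is (a−1)/(a+b−2) = 16/37 ≈ 0.432.

p̂_MAP = 0.432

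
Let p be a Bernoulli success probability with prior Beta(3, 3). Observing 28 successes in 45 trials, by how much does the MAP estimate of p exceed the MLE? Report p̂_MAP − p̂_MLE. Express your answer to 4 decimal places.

Posterior is Beta(31, 20); MAP = (31−1)/(51−2) = 30/49 ≈ 0.61224.
MLE ignores the prior: p̂_MLE = k/n = 28/45 ≈ 0.62222.
Difference = 30/49 − 28/45 = -22/2205 ≈ -0.0100.

MAP − MLE = -0.0100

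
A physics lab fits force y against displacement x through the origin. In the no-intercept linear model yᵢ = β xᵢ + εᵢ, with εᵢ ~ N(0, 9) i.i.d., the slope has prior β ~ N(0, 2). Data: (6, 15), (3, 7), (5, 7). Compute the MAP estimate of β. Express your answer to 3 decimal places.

log p(β | y) = −Σ(yᵢ − βxᵢ)²/(2·9) − β²/(2·2) + const.
Setting the derivative to zero: Σxᵢ(yᵢ − βxᵢ)/9 − β/2 = 0, so β = Σxᵢyᵢ / (Σxᵢ² + σ²/τ²).
Σxᵢyᵢ = 6·15 + 3·7 + 5·7 = 146; Σxᵢ² = 70; σ²/τ² = 4.5.
β̂_MAP = 146 / (70 + 4.5) = 146/74.5 ≈ 1.960.

β̂_MAP = 1.960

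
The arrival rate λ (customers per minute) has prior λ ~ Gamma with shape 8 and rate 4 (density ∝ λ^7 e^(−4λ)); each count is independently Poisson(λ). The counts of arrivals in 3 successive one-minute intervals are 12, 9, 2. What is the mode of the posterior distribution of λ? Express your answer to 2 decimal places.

λ̂_MAP = 4.29

Σxᵢ = 12+9+2 = 23, with n = 3.
Posterior ∝ λ^7e^(−4λ) · λ^23e^(−3λ) = λ^30e^(−7λ), i.e. Gamma(shape=31, rate=7).
The mode of a Gamma(a, b) with a ≥ 1 (shape–rate) is (a−1)/b = 30/7 ≈ 4.29.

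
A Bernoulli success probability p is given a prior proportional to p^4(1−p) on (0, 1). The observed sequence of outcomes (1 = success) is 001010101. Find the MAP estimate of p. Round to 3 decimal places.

The prior density ∝ p^4(1−p)^1 is the kernel of Beta(5, 2).
Data: 4 successes in 9 trials (from the sequence). The binomial likelihood contributes p^4(1−p)^5, so the posterior is Beta(5+4, 2+5) = Beta(9, 7).
For Beta(a, b) with a, b > 1 the mode is (a−1)/(a+b−2) = 8/14 ≈ 0.571.

p̂_MAP = 0.571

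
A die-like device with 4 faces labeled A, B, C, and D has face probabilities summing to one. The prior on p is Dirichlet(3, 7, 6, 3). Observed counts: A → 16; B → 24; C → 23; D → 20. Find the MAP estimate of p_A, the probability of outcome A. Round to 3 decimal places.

MAP estimate of p_A = 0.184

The posterior is Dirichlet(αᵢ + nᵢ) = Dirichlet(19, 31, 29, 23).
For a Dirichlet(a₁,…,a_K) with all aᵢ > 1, the mode has j-th component (aⱼ − 1)/(Σaᵢ − K).
Here Σaᵢ = 102 and K = 4, so p_A = (19 − 1)/(102 − 4) = 18/98 ≈ 0.184.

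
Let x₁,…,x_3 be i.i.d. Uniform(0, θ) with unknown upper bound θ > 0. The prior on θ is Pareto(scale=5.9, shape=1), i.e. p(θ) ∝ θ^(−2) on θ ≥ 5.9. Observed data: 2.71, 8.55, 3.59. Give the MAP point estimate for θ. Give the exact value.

θ̂_MAP = 8.55

The Uniform(0, θ) likelihood is θ^(−n) for θ ≥ max(xᵢ), zero otherwise. Here max(xᵢ) = 8.55.
Posterior ∝ θ^(−2) · θ^(−3) = θ^(−5) on θ ≥ max(5.9, 8.55) = 8.55.
This density is strictly decreasing in θ, so the posterior mode lies at the lower boundary of the support.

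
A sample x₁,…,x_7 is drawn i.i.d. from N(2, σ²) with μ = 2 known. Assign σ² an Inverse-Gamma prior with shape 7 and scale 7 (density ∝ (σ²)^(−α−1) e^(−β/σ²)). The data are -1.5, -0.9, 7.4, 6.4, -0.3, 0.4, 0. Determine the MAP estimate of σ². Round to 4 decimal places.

σ̂²_MAP = 4.1317

Sum of squared deviations about the known mean: SS = (-1.5−2)² + (-0.9−2)² + (7.4−2)² + (6.4−2)² + (-0.3−2)² + (0.4−2)² + (0−2)² = 81.03.
The Normal likelihood contributes (σ²)^(−n/2) exp(−SS/(2σ²)), so the posterior is Inverse-Gamma(α + n/2, β + SS/2) = Inverse-Gamma(10.5, 47.515).
The mode of Inverse-Gamma(a, b) is b/(a+1) = 47.515/11.5 ≈ 4.1317.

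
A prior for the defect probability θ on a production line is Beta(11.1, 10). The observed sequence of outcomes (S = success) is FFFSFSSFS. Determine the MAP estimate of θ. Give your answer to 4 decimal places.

θ̂_MAP = 0.5018

Prior: Beta(11.1, 10).
Data: 4 successes in 9 trials (from the sequence). The binomial likelihood contributes θ^4(1−θ)^5, so the posterior is Beta(11.1+4, 10+5) = Beta(15.1, 15).
For Beta(a, b) with a, b > 1 the mode is (a−1)/(a+b−2) = 14.1/28.1 ≈ 0.5018.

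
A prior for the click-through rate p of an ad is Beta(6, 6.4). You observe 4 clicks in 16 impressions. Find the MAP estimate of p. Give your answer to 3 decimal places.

p̂_MAP = 0.341

Prior: Beta(6, 6.4).
Data: 4 successes in 16 trials. The binomial likelihood contributes p^4(1−p)^12, so the posterior is Beta(6+4, 6.4+12) = Beta(10, 18.4).
For Beta(a, b) with a, b > 1 the mode is (a−1)/(a+b−2) = 9/26.4 ≈ 0.341.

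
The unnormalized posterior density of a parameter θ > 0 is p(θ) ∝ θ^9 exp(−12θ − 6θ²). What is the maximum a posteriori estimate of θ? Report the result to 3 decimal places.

θ̂_MAP = 0.500

ℓ'(θ) = 9/θ − 12 − 12θ. Setting this to zero and multiplying by θ: 12θ² + 12θ − 9 = 0.
θ = (−12 + √(12² + 4·12·9)) / (2·12) = (−12 + √576) / 24 = (−12 + 24)/24 = 1/2.
ℓ''(θ) = −9/θ² − 12 < 0, confirming a maximum.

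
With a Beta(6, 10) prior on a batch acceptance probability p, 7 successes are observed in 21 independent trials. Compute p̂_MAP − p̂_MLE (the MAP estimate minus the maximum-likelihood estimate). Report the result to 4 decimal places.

MAP − MLE = 0.0095

Posterior is Beta(13, 24); MAP = (13−1)/(37−2) = 12/35 ≈ 0.34286.
MLE ignores the prior: p̂_MLE = k/n = 7/21 ≈ 0.33333.
Difference = 12/35 − 7/21 = 1/105 ≈ 0.0095.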